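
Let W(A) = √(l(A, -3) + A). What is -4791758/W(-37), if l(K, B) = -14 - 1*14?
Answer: 4791758*I*√65/65 ≈ 5.9434e+5*I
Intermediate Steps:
l(K, B) = -28 (l(K, B) = -14 - 14 = -28)
W(A) = √(-28 + A)
-4791758/W(-37) = -4791758/√(-28 - 37) = -4791758*(-I*√65/65) = -(-4791758)*I*√65/65 = 4791758*I*√65/65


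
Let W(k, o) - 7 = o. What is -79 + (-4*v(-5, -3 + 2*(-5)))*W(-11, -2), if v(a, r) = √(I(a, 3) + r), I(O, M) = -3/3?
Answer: -79 - 20*I*√14 ≈ -79.0 - 74.833*I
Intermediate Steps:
I(O, M) = -1 (I(O, M) = -3*⅓ = -1)
W(k, o) = 7 + o
v(a, r) = √(-1 + r)
-79 + (-4*v(-5, -3 + 2*(-5)))*W(-11, -2) = -79 + (-4*√(-1 + (-3 + 2*(-5))))*(7 - 2) = -79 - 4*√(-1 + (-3 - 10))*5 = -79 - 4*√(-1 - 13)*5 = -79 - 4*I*√14*5 = -79 - 20*I*√14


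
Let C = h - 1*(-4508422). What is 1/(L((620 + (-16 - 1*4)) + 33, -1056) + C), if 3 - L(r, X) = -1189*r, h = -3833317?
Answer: 1/1427745 ≈ 7.0041e-7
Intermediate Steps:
C = 675105 (C = -3833317 - 1*(-4508422) = -3833317 + 4508422 = 675105)
L(r, X) = 3 + 1189*r (L(r, X) = 3 - (-1189)*r = 3 + 1189*r)
1/(L((620 + (-16 - 1*4)) + 33, -1056) + C) = 1/((3 + 1189*((620 + (-16 - 1*4)) + 33)) + 675105) = 1/((3 + 1189*((620 + (-16 - 4)) + 33)) + 675105) = 1/((3 + 1189*((620 - 20) + 33)) + 675105) = 1/((3 + 1189*(600 + 33)) + 675105) = 1/((3 + 1189*633) + 675105) = 1/((3 + 752637) + 675105) = 1/(752640 + 675105) = 1/1427745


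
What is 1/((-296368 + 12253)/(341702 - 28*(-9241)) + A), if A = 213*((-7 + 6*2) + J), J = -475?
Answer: -40030/4007422241 ≈ -9.9890e-6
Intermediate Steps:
A = -100110 (A = 213*((-7 + 6*2) - 475) = 213*((-7 + 12) - 475) = 213*(5 - 475) = 213*(-470) = -100110)
1/((-296368 + 12253)/(341702 - 28*(-9241)) + A) = 1/((-296368 + 12253)/(341702 - 28*(-9241)) - 100110) = 1/(-284115/(341702 + 258748) - 100110) = 1/(-284115/600450 - 100110) = 1/(-284115*1/600450 - 100110) = 1/(-18941/40030 - 100110) = 1/(-4007422241/40030) = -40030/4007422241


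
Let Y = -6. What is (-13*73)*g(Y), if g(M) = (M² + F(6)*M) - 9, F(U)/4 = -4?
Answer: -116727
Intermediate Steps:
F(U) = -16 (F(U) = 4*(-4) = -16)
g(M) = -9 + M² - 16*M (g(M) = (M² - 16*M) - 9 = -9 + M² - 16*M)
(-13*73)*g(Y) = (-13*73)*(-9 + (-6)² - 16*(-6)) = -949*(-9 + 36 + 96) = -949*123 = -116727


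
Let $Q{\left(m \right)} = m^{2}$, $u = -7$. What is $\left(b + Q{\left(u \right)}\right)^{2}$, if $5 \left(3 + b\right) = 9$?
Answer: $\frac{57121}{25} \approx 2284.8$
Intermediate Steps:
$b = - \frac{6}{5}$ ($b = -3 + \frac{1}{5} \cdot 9 = -3 + \frac{9}{5} = - \frac{6}{5} \approx -1.2$)
$\left(b + Q{\left(u \right)}\right)^{2} = \left(- \frac{6}{5} + \left(-7\right)^{2}\right)^{2} = \left(- \frac{6}{5} + 49\right)^{2} = \left(\frac{239}{5}\right)^{2} = \frac{57121}{25}$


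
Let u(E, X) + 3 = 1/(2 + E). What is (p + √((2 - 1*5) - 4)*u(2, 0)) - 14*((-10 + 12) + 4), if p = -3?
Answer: -87 - 11*I*√7/4 ≈ -87.0 - 7.2758*I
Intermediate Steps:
u(E, X) = -3 + 1/(2 + E)
(p + √((2 - 1*5) - 4)*u(2, 0)) - 14*((-10 + 12) + 4) = (-3 + √((2 - 1*5) - 4)*((-5 - 3*2)/(2 + 2))) - 14*((-10 + 12) + 4) = (-3 + √((2 - 5) - 4)*((-5 - 6)/4)) - 14*(2 + 4) = (-3 + √(-3 - 4)*((¼)*(-11))) - 14*6 = (-3 + √(-7)*(-11/4)) - 84 = (-3 + (I*√7)*(-11/4)) - 84 = (-3 - 11*I*√7/4) - 84 = -87 - 11*I*√7/4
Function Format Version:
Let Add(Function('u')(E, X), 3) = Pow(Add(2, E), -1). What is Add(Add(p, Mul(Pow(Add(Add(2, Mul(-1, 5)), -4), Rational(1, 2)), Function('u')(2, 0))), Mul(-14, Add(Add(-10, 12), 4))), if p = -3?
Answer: Add(-87, Mul(Rational(-11, 4), I, Pow(7, Rational(1, 2)))) ≈ Add(-87.000, Mul(-7.2758, I))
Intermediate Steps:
Function('u')(E, X) = Add(-3, Pow(Add(2, E), -1))
Add(Add(p, Mul(Pow(Add(Add(2, Mul(-1, 5)), -4), Rational(1, 2)), Function('u')(2, 0))), Mul(-14, Add(Add(-10, 12), 4))) = Add(Add(-3, Mul(Pow(Add(Add(2, Mul(-1, 5)), -4), Rational(1, 2)), Mul(Pow(Add(2, 2), -1), Add(-5, Mul(-3, 2))))), Mul(-14, Add(Add(-10, 12), 4))) = Add(Add(-3, Mul(Pow(Add(Add(2, -5), -4), Rational(1, 2)), Mul(Pow(4, -1), Add(-5, -6)))), Mul(-14, Add(2, 4))) = Add(Add(-3, Mul(Pow(Add(-3, -4), Rational(1, 2)), Mul(Rational(1, 4), -11))), Mul(-14, 6)) = Add(Add(-3, Mul(Pow(-7, Rational(1, 2)), Rational(-11, 4))), -84) = Add(Add(-3, Mul(Mul(I, Pow(7, Rational(1, 2))), Rational(-11, 4))), -84) = Add(Add(-3, Mul(Rational(-11, 4), I, Pow(7, Rational(1, 2)))), -84) = Add(-87, Mul(Rational(-11, 4), I, Pow(7, Rational(1, 2))))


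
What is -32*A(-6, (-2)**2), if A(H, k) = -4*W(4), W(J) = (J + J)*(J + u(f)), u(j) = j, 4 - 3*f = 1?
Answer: 5120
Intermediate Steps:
f = 1 (f = 4/3 - 1/3*1 = 4/3 - 1/3 = 1)
W(J) = 2*J*(1 + J) (W(J) = (J + J)*(J + 1) = (2*J)*(1 + J) = 2*J*(1 + J))
A(H, k) = -160 (A(H, k) = -8*4*(1 + 4) = -8*4*5 = -4*40 = -160)
-32*A(-6, (-2)**2) = -32*(-160) = 5120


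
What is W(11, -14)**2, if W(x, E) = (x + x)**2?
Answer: 234256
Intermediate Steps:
W(x, E) = 4*x**2 (W(x, E) = (2*x)**2 = 4*x**2)
W(11, -14)**2 = (4*11**2)**2 = (4*121)**2 = 484**2 = 234256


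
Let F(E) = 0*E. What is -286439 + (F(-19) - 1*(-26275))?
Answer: -260164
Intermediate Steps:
F(E) = 0
-286439 + (F(-19) - 1*(-26275)) = -286439 + (0 - 1*(-26275)) = -286439 + (0 + 26275) = -286439 + 26275 = -260164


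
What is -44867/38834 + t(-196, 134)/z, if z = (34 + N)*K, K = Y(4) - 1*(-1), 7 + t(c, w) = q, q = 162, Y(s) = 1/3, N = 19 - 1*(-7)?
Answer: 242991/310672 ≈ 0.78215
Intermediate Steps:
N = 26 (N = 19 + 7 = 26)
Y(s) = ⅓
t(c, w) = 155 (t(c, w) = -7 + 162 = 155)
K = 4/3 (K = ⅓ - 1*(-1) = ⅓ + 1 = 4/3 ≈ 1.3333)
z = 80 (z = (34 + 26)*(4/3) = 60*(4/3) = 80)
-44867/38834 + t(-196, 134)/z = -44867/38834 + 155/80 = -44867*1/38834 + 155*(1/80) = -44867/38834 + 31/16 = 242991/310672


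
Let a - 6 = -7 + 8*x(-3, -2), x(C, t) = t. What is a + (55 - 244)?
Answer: -206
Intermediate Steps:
a = -17 (a = 6 + (-7 + 8*(-2)) = 6 + (-7 - 16) = 6 - 23 = -17)
a + (55 - 244) = -17 + (55 - 244) = -17 - 189 = -206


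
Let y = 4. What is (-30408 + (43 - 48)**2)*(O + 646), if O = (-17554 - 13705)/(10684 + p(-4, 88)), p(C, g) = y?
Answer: -208828101387/10688 ≈ -1.9539e+7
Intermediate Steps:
p(C, g) = 4
O = -31259/10688 (O = (-17554 - 13705)/(10684 + 4) = -31259/10688 ≈ -2.9247)
(-30408 + (43 - 48)**2)*(O + 646) = (-30408 + (43 - 48)**2)*(-31259/10688 + 646) = (-30408 + (-5)**2)*(6873189/10688) = (-30408 + 25)*(6873189/10688) = -30383*6873189/10688 = -208828101387/10688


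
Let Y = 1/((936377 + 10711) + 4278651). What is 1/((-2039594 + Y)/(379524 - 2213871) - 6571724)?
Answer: -9585818657433/62995343872314314527 ≈ -1.5217e-7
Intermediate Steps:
Y = 1/5225739 (Y = 1/(947088 + 4278651) = 1/5225739 ≈ 1.9136e-7)
1/((-2039594 + Y)/(379524 - 2213871) - 6571724) = 1/((-2039594 + 1/5225739)/(379524 - 2213871) - 6571724) = 1/(-10658385909965/5225739/(-1834347) - 6571724) = 1/(-10658385909965/5225739*(-1/1834347) - 6571724) = 1/(10658385909965/9585818657433 - 6571724) = 1/(-62995343872314314527/9585818657433) = -9585818657433/62995343872314314527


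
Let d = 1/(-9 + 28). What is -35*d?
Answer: -35/19 ≈ -1.8421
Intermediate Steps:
d = 1/19 ≈ 0.052632
-35*d = -35*1/19 = -35/19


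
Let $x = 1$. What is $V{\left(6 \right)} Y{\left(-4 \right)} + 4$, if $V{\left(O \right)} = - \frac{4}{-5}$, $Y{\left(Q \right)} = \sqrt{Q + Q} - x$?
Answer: $\frac{16}{5} + \frac{8 i \sqrt{2}}{5} \approx 3.2 + 2.2627 i$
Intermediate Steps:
$Y{\left(Q \right)} = -1 + \sqrt{2} \sqrt{Q}$ ($Y{\left(Q \right)} = \sqrt{Q + Q} - 1 = \sqrt{2 Q} - 1 = \sqrt{2} \sqrt{Q} - 1 = -1 + \sqrt{2} \sqrt{Q}$)
$V{\left(O \right)} = \frac{4}{5}$ ($V{\left(O \right)} = - \frac{4 \left(-1\right)}{5} = \left(-1\right) \left(- \frac{4}{5}\right) = \frac{4}{5}$)
$V{\left(6 \right)} Y{\left(-4 \right)} + 4 = \frac{4 \left(-1 + \sqrt{2} \sqrt{-4}\right)}{5} + 4 = \frac{4 \left(-1 + \sqrt{2} \cdot 2 i\right)}{5} + 4 = \frac{4 \left(-1 + 2 i \sqrt{2}\right)}{5} + 4 = \left(- \frac{4}{5} + \frac{8 i \sqrt{2}}{5}\right) + 4 = \frac{16}{5} + \frac{8 i \sqrt{2}}{5}$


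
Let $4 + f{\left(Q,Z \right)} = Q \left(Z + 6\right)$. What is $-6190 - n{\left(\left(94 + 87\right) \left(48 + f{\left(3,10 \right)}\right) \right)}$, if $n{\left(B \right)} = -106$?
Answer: $-6084$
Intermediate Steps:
$f{\left(Q,Z \right)} = -4 + Q \left(6 + Z\right)$ ($f{\left(Q,Z \right)} = -4 + Q \left(Z + 6\right) = -4 + Q \left(6 + Z\right)$)
$-6190 - n{\left(\left(94 + 87\right) \left(48 + f{\left(3,10 \right)}\right) \right)} = -6190 - -106 = -6190 + 106 = -6084$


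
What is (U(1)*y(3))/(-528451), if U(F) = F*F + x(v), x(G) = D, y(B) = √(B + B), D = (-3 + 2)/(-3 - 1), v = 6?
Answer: -5*√6/2113804 ≈ -5.7940e-6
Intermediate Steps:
D = ¼ (D = -1/(-4) = -1*(-¼) = ¼ ≈ 0.25000)
y(B) = √2*√B (y(B) = √(2*B) = √2*√B)
x(G) = ¼
U(F) = ¼ + F² (U(F) = F*F + ¼ = F² + ¼ = ¼ + F²)
(U(1)*y(3))/(-528451) = ((¼ + 1²)*(√2*√3))/(-528451) = ((¼ + 1)*√6)*(-1/528451) = (5*√6/4)*(-1/528451) = -5*√6/2113804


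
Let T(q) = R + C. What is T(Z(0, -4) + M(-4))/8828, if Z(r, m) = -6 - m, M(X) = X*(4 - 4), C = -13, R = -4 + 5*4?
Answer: 3/8828 ≈ 0.00033983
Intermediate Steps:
R = 16 (R = -4 + 20 = 16)
M(X) = 0 (M(X) = X*0 = 0)
T(q) = 3 (T(q) = 16 - 13 = 3)
T(Z(0, -4) + M(-4))/8828 = 3/8828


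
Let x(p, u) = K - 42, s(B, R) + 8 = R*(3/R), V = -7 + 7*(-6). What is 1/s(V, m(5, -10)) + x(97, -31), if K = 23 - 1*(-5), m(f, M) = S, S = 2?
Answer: -71/5 ≈ -14.200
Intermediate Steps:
m(f, M) = 2
V = -49 (V = -7 - 42 = -49)
s(B, R) = -5 (s(B, R) = -8 + R*(3/R) = -8 + 3 = -5)
K = 28 (K = 23 + 5 = 28)
x(p, u) = -14 (x(p, u) = 28 - 42 = -14)
1/s(V, m(5, -10)) + x(97, -31) = 1/(-5) - 14 = -⅕ - 14 = -71/5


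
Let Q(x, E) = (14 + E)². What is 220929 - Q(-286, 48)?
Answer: 217085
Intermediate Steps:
220929 - Q(-286, 48) = 220929 - (14 + 48)² = 220929 - 1*62² = 220929 - 1*3844 = 220929 - 3844 = 217085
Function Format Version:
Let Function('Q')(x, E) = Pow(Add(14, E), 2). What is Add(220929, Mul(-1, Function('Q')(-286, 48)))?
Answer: 217085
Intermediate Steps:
Add(220929, Mul(-1, Function('Q')(-286, 48))) = Add(220929, Mul(-1, Pow(Add(14, 48), 2))) = Add(220929, Mul(-1, Pow(62, 2))) = Add(220929, Mul(-1, 3844)) = Add(220929, -3844) = 217085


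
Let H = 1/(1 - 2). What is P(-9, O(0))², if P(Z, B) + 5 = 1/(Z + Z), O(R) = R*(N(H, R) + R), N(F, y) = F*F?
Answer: 8281/324 ≈ 25.559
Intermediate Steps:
H = -1 (H = 1/(-1) = -1)
N(F, y) = F²
O(R) = R*(1 + R) (O(R) = R*((-1)² + R) = R*(1 + R))
P(Z, B) = -5 + 1/(2*Z) (P(Z, B) = -5 + 1/(Z + Z) = -5 + 1/(2*Z))
P(-9, O(0))² = (-5 + (½)/(-9))² = (-5 + (½)*(-⅑))² = (-5 - 1/18)² = (-91/18)² = 8281/324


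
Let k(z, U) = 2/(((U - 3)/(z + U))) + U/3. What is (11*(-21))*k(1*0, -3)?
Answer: 0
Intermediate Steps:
k(z, U) = U/3 + 2*(U + z)/(-3 + U) (k(z, U) = 2/(((-3 + U)/(U + z))) + U*(⅓) = 2/(((-3 + U)/(U + z))) + U/3 = 2*((U + z)/(-3 + U)) + U/3 = 2*(U + z)/(-3 + U) + U/3 = U/3 + 2*(U + z)/(-3 + U))
(11*(-21))*k(1*0, -3) = (11*(-21))*((-3 + 2*(1*0) + (⅓)*(-3)²)/(-3 - 3)) = -231*(-3 + 2*0 + (⅓)*9)/(-6) = -(-77)*(-3 + 0 + 3)/2 = -(-77)*0/2 = -231*0 = 0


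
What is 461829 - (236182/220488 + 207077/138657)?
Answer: 2353175379886919/5095367436 ≈ 4.6183e+5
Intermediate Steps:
461829 - (236182/220488 + 207077/138657) = 461829 - (236182*(1/220488) + 207077*(1/138657)) = 461829 - (118091/110244 + 207077/138657) = 461829 - 1*13067713525/5095367436 = 461829 - 13067713525/5095367436 = 2353175379886919/5095367436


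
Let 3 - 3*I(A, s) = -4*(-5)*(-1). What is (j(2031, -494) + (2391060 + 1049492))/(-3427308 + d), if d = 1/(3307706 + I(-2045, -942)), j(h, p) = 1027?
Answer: -11383757893213/11336553511475 ≈ -1.0042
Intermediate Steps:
I(A, s) = 23/3 (I(A, s) = 1 - (-4*(-5))*(-1)/3 = 1 - 20*(-1)/3 = 1 - ⅓*(-20) = 1 + 20/3 = 23/3)
d = 3/9923141 (d = 1/(3307706 + 23/3) = 1/(9923141/3) = 3/9923141 ≈ 3.0232e-7)
(j(2031, -494) + (2391060 + 1049492))/(-3427308 + d) = (1027 + (2391060 + 1049492))/(-3427308 + 3/9923141) = (1027 + 3440552)/(-34009660534425/9923141) = 3441579*(-9923141/34009660534425) = -11383757893213/11336553511475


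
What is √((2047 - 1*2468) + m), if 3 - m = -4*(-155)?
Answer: I*√1038 ≈ 32.218*I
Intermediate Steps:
m = -617 (m = 3 - (-4)*(-155) = 3 - 1*620 = 3 - 620 = -617)
√((2047 - 1*2468) + m) = √((2047 - 1*2468) - 617) = √((2047 - 2468) - 617) = √(-421 - 617) = √(-1038) = I*√1038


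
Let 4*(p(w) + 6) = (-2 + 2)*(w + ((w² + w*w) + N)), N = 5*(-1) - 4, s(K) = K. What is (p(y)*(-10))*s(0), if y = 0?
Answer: 0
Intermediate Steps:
N = -9 (N = -5 - 4 = -9)
p(w) = -6 (p(w) = -6 + ((-2 + 2)*(w + ((w² + w*w) - 9)))/4 = -6 + (0*(w + ((w² + w²) - 9)))/4 = -6 + (0*(w + (2*w² - 9)))/4 = -6 + (0*(w + (-9 + 2*w²)))/4 = -6 + (0*(-9 + w + 2*w²))/4 = -6 + (¼)*0 = -6 + 0 = -6)
(p(y)*(-10))*s(0) = -6*(-10)*0 = 60*0 = 0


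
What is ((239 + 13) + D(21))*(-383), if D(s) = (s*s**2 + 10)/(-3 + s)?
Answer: -5288081/18 ≈ -2.9378e+5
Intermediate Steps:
D(s) = (10 + s**3)/(-3 + s) (D(s) = (s**3 + 10)/(-3 + s) = (10 + s**3)/(-3 + s))
((239 + 13) + D(21))*(-383) = ((239 + 13) + (10 + 21**3)/(-3 + 21))*(-383) = (252 + (10 + 9261)/18)*(-383) = (252 + (1/18)*9271)*(-383) = (252 + 9271/18)*(-383) = (13807/18)*(-383) = -5288081/18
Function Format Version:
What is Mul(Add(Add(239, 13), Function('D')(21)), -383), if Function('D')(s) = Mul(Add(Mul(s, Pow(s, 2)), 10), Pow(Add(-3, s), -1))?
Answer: Rational(-5288081, 18) ≈ -2.9378e+5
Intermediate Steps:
Function('D')(s) = Mul(Pow(Add(-3, s), -1), Add(10, Pow(s, 3))) (Function('D')(s) = Mul(Add(Pow(s, 3), 10), Pow(Add(-3, s), -1)) = Mul(Add(10, Pow(s, 3)), Pow(Add(-3, s), -1)) = Mul(Pow(Add(-3, s), -1), Add(10, Pow(s, 3))))
Mul(Add(Add(239, 13), Function('D')(21)), -383) = Mul(Add(Add(239, 13), Mul(Pow(Add(-3, 21), -1), Add(10, Pow(21, 3)))), -383) = Mul(Add(252, Mul(Pow(18, -1), Add(10, 9261))), -383) = Mul(Add(252, Mul(Rational(1, 18), 9271)), -383) = Mul(Add(252, Rational(9271, 18)), -383) = Mul(Rational(13807, 18), -383) = Rational(-5288081, 18)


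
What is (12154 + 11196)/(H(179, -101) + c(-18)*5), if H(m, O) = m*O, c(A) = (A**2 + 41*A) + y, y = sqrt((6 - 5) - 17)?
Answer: -470479150/405982601 - 467000*I/405982601 ≈ -1.1589 - 0.0011503*I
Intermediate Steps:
y = 4*I (y = sqrt(1 - 17) = sqrt(-16) = 4*I ≈ 4.0*I)
c(A) = A**2 + 4*I + 41*A (c(A) = (A**2 + 41*A) + 4*I = A**2 + 4*I + 41*A)
H(m, O) = O*m
(12154 + 11196)/(H(179, -101) + c(-18)*5) = (12154 + 11196)/(-101*179 + ((-18)**2 + 4*I + 41*(-18))*5) = 23350/(-18079 + (324 + 4*I - 738)*5) = 23350/(-18079 + (-414 + 4*I)*5) = 23350/(-18079 + (-2070 + 20*I)) = 23350/(-20149 + 20*I) = 23350*((-20149 - 20*I)/405982601) = 23350*(-20149 - 20*I)/405982601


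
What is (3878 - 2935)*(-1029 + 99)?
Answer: -876990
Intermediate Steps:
(3878 - 2935)*(-1029 + 99) = 943*(-930) = -876990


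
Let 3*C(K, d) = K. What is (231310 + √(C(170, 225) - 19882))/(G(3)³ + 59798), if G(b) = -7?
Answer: 46262/11891 + 2*I*√44607/178365 ≈ 3.8905 + 0.0023682*I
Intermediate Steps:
C(K, d) = K/3
(231310 + √(C(170, 225) - 19882))/(G(3)³ + 59798) = (231310 + √((⅓)*170 - 19882))/((-7)³ + 59798) = (231310 + √(170/3 - 19882))/(-343 + 59798) = (231310 + √(-59476/3))/59455 = (231310 + 2*I*√44607/3)*(1/59455) = 46262/11891 + 2*I*√44607/178365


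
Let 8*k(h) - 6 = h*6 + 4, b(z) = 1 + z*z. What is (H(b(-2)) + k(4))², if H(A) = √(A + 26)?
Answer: 785/16 + 17*√31/2 ≈ 96.389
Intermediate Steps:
b(z) = 1 + z²
k(h) = 5/4 + 3*h/4 (k(h) = ¾ + (h*6 + 4)/8 = ¾ + (6*h + 4)/8 = ¾ + (4 + 6*h)/8 = ¾ + (½ + 3*h/4) = 5/4 + 3*h/4)
H(A) = √(26 + A)
(H(b(-2)) + k(4))² = (√(26 + (1 + (-2)²)) + (5/4 + (¾)*4))² = (√(26 + (1 + 4)) + (5/4 + 3))² = (√(26 + 5) + 17/4)² = (√31 + 17/4)² = (17/4 + √31)²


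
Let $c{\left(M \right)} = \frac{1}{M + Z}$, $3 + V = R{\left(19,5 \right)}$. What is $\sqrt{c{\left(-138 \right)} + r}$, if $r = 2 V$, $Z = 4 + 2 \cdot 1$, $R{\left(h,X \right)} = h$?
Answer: $\frac{\sqrt{139359}}{66} \approx 5.6562$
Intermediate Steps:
$Z = 6$ ($Z = 4 + 2 = 6$)
$V = 16$ ($V = -3 + 19 = 16$)
$c{\left(M \right)} = \frac{1}{6 + M}$ ($c{\left(M \right)} = \frac{1}{M + 6} = \frac{1}{6 + M}$)
$r = 32$ ($r = 2 \cdot 16 = 32$)
$\sqrt{c{\left(-138 \right)} + r} = \sqrt{\frac{1}{6 - 138} + 32} = \sqrt{\frac{1}{-132} + 32} = \sqrt{- \frac{1}{132} + 32} = \sqrt{\frac{4223}{132}} = \frac{\sqrt{139359}}{66}$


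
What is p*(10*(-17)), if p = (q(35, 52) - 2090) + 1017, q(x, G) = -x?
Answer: 188360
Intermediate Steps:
p = -1108 (p = (-1*35 - 2090) + 1017 = (-35 - 2090) + 1017 = -2125 + 1017 = -1108)
p*(10*(-17)) = -11080*(-17) = -1108*(-170) = 188360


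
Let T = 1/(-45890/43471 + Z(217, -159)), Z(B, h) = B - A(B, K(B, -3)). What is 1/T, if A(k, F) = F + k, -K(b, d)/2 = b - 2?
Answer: 18646640/43471 ≈ 428.94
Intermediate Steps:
K(b, d) = 4 - 2*b (K(b, d) = -2*(b - 2) = -2*(-2 + b) = 4 - 2*b)
Z(B, h) = -4 + 2*B (Z(B, h) = B - ((4 - 2*B) + B) = B - (4 - B) = B + (-4 + B) = -4 + 2*B)
T = 43471/18646640 (T = 1/(-45890/43471 + (-4 + 2*217)) = 1/(-45890*1/43471 + (-4 + 434)) = 1/(-45890/43471 + 430) = 1/(18646640/43471) = 43471/18646640 ≈ 0.0023313)
1/T = 1/(43471/18646640) = 18646640/43471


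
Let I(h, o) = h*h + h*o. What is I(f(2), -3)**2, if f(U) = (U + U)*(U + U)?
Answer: 43264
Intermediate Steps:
f(U) = 4*U**2 (f(U) = (2*U)*(2*U) = 4*U**2)
I(h, o) = h**2 + h*o
I(f(2), -3)**2 = ((4*2**2)*(4*2**2 - 3))**2 = ((4*4)*(4*4 - 3))**2 = (16*(16 - 3))**2 = (16*13)**2 = 208**2 = 43264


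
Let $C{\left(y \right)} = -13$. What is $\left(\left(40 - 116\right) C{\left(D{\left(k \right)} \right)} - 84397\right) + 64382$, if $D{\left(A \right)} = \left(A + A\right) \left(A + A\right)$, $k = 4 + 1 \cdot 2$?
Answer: $-19027$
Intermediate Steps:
$k = 6$ ($k = 4 + 2 = 6$)
$D{\left(A \right)} = 4 A^{2}$ ($D{\left(A \right)} = 2 A 2 A = 4 A^{2}$)
$\left(\left(40 - 116\right) C{\left(D{\left(k \right)} \right)} - 84397\right) + 64382 = \left(\left(40 - 116\right) \left(-13\right) - 84397\right) + 64382 = \left(\left(-76\right) \left(-13\right) - 84397\right) + 64382 = \left(988 - 84397\right) + 64382 = -83409 + 64382 = -19027$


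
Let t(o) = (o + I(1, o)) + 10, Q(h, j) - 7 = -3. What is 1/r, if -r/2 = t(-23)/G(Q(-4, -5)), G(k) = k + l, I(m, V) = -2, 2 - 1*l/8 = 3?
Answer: -2/15 ≈ -0.13333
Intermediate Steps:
l = -8 (l = 16 - 8*3 = 16 - 24 = -8)
Q(h, j) = 4 (Q(h, j) = 7 - 3 = 4)
G(k) = -8 + k (G(k) = k - 8 = -8 + k)
t(o) = 8 + o (t(o) = (o - 2) + 10 = (-2 + o) + 10 = 8 + o)
r = -15/2 (r = -2*(8 - 23)/(-8 + 4) = -(-30)/(-4) = -(-30)*(-1)/4 = -2*15/4 = -15/2 ≈ -7.5000)
1/r = 1/(-15/2) = -2/15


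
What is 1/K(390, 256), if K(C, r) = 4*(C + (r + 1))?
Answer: 1/2588 ≈ 0.00038640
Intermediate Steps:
K(C, r) = 4 + 4*C + 4*r (K(C, r) = 4*(C + (1 + r)) = 4*(1 + C + r) = 4 + 4*C + 4*r)
1/K(390, 256) = 1/(4 + 4*390 + 4*256) = 1/(4 + 1560 + 1024) = 1/2588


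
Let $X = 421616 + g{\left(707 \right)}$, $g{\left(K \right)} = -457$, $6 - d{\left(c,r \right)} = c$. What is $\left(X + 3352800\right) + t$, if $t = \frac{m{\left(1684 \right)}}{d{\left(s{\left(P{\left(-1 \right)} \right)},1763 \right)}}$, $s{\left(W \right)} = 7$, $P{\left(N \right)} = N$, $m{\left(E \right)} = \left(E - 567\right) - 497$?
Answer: $3773339$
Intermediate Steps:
$m{\left(E \right)} = -1064 + E$ ($m{\left(E \right)} = \left(-567 + E\right) - 497 = -1064 + E$)
$d{\left(c,r \right)} = 6 - c$
$t = -620$ ($t = \frac{-1064 + 1684}{6 - 7} = \frac{620}{6 - 7} = \frac{620}{-1} = 620 \left(-1\right) = -620$)
$X = 421159$ ($X = 421616 - 457 = 421159$)
$\left(X + 3352800\right) + t = \left(421159 + 3352800\right) - 620 = 3773959 - 620 = 3773339$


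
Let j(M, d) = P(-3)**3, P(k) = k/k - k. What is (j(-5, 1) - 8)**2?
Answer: 3136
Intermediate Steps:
P(k) = 1 - k
j(M, d) = 64 (j(M, d) = (1 - 1*(-3))**3 = (1 + 3)**3 = 4**3 = 64)
(j(-5, 1) - 8)**2 = (64 - 8)**2 = 56**2 = 3136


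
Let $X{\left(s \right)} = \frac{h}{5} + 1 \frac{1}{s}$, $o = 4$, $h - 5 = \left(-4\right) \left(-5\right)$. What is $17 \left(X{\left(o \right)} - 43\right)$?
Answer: $- \frac{2567}{4} \approx -641.75$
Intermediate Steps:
$h = 25$ ($h = 5 - -20 = 5 + 20 = 25$)
$X{\left(s \right)} = 5 + \frac{1}{s}$ ($X{\left(s \right)} = \frac{25}{5} + 1 \frac{1}{s} = 25 \cdot \frac{1}{5} + \frac{1}{s} = 5 + \frac{1}{s}$)
$17 \left(X{\left(o \right)} - 43\right) = 17 \left(\left(5 + \frac{1}{4}\right) - 43\right) = 17 \left(\frac{21}{4} - 43\right) = 17 \left(- \frac{151}{4}\right) = - \frac{2567}{4}$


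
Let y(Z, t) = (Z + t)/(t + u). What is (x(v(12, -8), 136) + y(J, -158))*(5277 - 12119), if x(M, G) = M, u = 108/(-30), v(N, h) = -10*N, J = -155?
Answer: 326346295/404 ≈ 8.0779e+5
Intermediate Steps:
u = -18/5 (u = 108*(-1/30) = -18/5 ≈ -3.6000)
y(Z, t) = (Z + t)/(-18/5 + t) (y(Z, t) = (Z + t)/(t - 18/5) = (Z + t)/(-18/5 + t))
(x(v(12, -8), 136) + y(J, -158))*(5277 - 12119) = (-10*12 + 5*(-155 - 158)/(-18 + 5*(-158)))*(5277 - 12119) = (-120 + 5*(-313)/(-18 - 790))*(-6842) = (-120 + 5*(-313)/(-808))*(-6842) = (-120 + 5*(-1/808)*(-313))*(-6842) = (-120 + 1565/808)*(-6842) = -95395/808*(-6842) = 326346295/404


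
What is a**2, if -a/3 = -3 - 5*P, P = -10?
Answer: 19881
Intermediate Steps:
a = -141 (a = -3*(-3 - 5*(-10)) = -3*(-3 + 50) = -3*47 = -141)
a**2 = (-141)**2 = 19881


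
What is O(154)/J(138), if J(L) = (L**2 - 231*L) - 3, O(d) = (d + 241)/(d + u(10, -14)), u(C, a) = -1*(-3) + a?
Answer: -395/1835691 ≈ -0.00021518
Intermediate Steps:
u(C, a) = 3 + a
O(d) = (241 + d)/(-11 + d) (O(d) = (d + 241)/(d + (3 - 14)) = (241 + d)/(d - 11) = (241 + d)/(-11 + d))
J(L) = -3 + L**2 - 231*L
O(154)/J(138) = ((241 + 154)/(-11 + 154))/(-3 + 138**2 - 231*138) = (395/143)/(-3 + 19044 - 31878) = ((1/143)*395)/(-12837) = (395/143)*(-1/12837) = -395/1835691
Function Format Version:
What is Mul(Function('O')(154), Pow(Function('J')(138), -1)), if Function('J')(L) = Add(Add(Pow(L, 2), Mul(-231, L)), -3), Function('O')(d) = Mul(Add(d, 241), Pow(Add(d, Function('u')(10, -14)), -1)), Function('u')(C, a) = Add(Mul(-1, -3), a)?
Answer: Rational(-395, 1835691) ≈ -0.00021518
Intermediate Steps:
Function('u')(C, a) = Add(3, a)
Function('O')(d) = Mul(Pow(Add(-11, d), -1), Add(241, d)) (Function('O')(d) = Mul(Add(d, 241), Pow(Add(d, Add(3, -14)), -1)) = Mul(Add(241, d), Pow(Add(d, -11), -1)) = Mul(Add(241, d), Pow(Add(-11, d), -1)) = Mul(Pow(Add(-11, d), -1), Add(241, d)))
Function('J')(L) = Add(-3, Pow(L, 2), Mul(-231, L))
Mul(Function('O')(154), Pow(Function('J')(138), -1)) = Mul(Mul(Pow(Add(-11, 154), -1), Add(241, 154)), Pow(Add(-3, Pow(138, 2), Mul(-231, 138)), -1)) = Mul(Mul(Pow(143, -1), 395), Pow(Add(-3, 19044, -31878), -1)) = Mul(Mul(Rational(1, 143), 395), Pow(-12837, -1)) = Mul(Rational(395, 143), Rational(-1, 12837)) = Rational(-395, 1835691)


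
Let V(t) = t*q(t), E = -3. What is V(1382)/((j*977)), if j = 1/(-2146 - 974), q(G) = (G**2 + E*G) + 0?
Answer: -8217409811520/977 ≈ -8.4109e+9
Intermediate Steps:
q(G) = G**2 - 3*G (q(G) = (G**2 - 3*G) + 0 = G**2 - 3*G)
j = -1/3120 (j = 1/(-3120) = -1/3120 ≈ -0.00032051)
V(t) = t**2*(-3 + t) (V(t) = t*(t*(-3 + t)) = t**2*(-3 + t))
V(1382)/((j*977)) = (1382**2*(-3 + 1382))/((-1/3120*977)) = (1909924*1379)/(-977/3120) = 2633785196*(-3120/977) = -8217409811520/977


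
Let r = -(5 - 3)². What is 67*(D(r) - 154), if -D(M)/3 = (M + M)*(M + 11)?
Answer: 938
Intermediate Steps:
r = -4 (r = -1*2² = -1*4 = -4)
D(M) = -6*M*(11 + M) (D(M) = -3*(M + M)*(M + 11) = -3*2*M*(11 + M) = -6*M*(11 + M))
67*(D(r) - 154) = 67*(-6*(-4)*(11 - 4) - 154) = 67*(-6*(-4)*7 - 154) = 67*(168 - 154) = 67*14 = 938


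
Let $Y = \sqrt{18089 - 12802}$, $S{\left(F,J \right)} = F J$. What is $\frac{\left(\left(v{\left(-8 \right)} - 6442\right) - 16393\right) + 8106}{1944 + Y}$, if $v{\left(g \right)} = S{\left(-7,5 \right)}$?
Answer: $- \frac{28701216}{3773849} + \frac{14764 \sqrt{5287}}{3773849} \approx -7.3208$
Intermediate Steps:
$v{\left(g \right)} = -35$ ($v{\left(g \right)} = \left(-7\right) 5 = -35$)
$Y = \sqrt{5287} \approx 72.712$
$\frac{\left(\left(v{\left(-8 \right)} - 6442\right) - 16393\right) + 8106}{1944 + Y} = \frac{\left(\left(-35 - 6442\right) - 16393\right) + 8106}{1944 + \sqrt{5287}} = \frac{\left(-6477 - 16393\right) + 8106}{1944 + \sqrt{5287}} = \frac{-22870 + 8106}{1944 + \sqrt{5287}} = - \frac{14764}{1944 + \sqrt{5287}}$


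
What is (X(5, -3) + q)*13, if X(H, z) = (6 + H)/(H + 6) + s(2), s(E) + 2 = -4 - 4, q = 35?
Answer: 338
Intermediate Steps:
s(E) = -10 (s(E) = -2 + (-4 - 4) = -2 - 8 = -10)
X(H, z) = -9 (X(H, z) = (6 + H)/(H + 6) - 10 = (6 + H)/(6 + H) - 10 = 1 - 10 = -9)
(X(5, -3) + q)*13 = (-9 + 35)*13 = 26*13 = 338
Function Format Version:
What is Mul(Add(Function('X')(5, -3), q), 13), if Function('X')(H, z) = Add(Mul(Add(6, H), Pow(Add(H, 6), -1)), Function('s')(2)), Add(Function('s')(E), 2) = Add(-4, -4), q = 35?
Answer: 338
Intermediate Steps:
Function('s')(E) = -10 (Function('s')(E) = Add(-2, Add(-4, -4)) = Add(-2, -8) = -10)
Function('X')(H, z) = -9 (Function('X')(H, z) = Add(Mul(Add(6, H), Pow(Add(H, 6), -1)), -10) = Add(Mul(Add(6, H), Pow(Add(6, H), -1)), -10) = Add(1, -10) = -9)
Mul(Add(Function('X')(5, -3), q), 13) = Mul(Add(-9, 35), 13) = Mul(26, 13) = 338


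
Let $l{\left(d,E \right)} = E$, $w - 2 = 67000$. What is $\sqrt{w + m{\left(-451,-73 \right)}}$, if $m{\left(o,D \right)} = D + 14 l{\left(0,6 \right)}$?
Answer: $\sqrt{67013} \approx 258.87$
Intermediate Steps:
$w = 67002$ ($w = 2 + 67000 = 67002$)
$m{\left(o,D \right)} = 84 + D$ ($m{\left(o,D \right)} = D + 14 \cdot 6 = D + 84 = 84 + D$)
$\sqrt{w + m{\left(-451,-73 \right)}} = \sqrt{67002 + \left(84 - 73\right)} = \sqrt{67002 + 11} = \sqrt{67013}$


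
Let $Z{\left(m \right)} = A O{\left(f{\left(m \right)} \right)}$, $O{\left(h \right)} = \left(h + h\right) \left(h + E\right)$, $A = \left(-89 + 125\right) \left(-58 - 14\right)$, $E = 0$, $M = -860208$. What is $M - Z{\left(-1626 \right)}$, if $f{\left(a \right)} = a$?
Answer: $13704992976$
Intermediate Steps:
$A = -2592$ ($A = 36 \left(-72\right) = -2592$)
$O{\left(h \right)} = 2 h^{2}$ ($O{\left(h \right)} = \left(h + h\right) \left(h + 0\right) = 2 h h = 2 h^{2}$)
$Z{\left(m \right)} = - 5184 m^{2}$ ($Z{\left(m \right)} = - 2592 \cdot 2 m^{2} = - 5184 m^{2}$)
$M - Z{\left(-1626 \right)} = -860208 - - 5184 \left(-1626\right)^{2} = -860208 - \left(-5184\right) 2643876 = -860208 - -13705853184 = -860208 + 13705853184 = 13704992976$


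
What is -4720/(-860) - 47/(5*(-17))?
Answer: 22081/3655 ≈ 6.0413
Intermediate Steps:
-4720/(-860) - 47/(5*(-17)) = -4720*(-1/860) - 47/(-85) = 236/43 - 47*(-1/85) = 236/43 + 47/85 = 22081/3655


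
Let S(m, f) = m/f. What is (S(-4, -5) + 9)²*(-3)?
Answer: -7203/25 ≈ -288.12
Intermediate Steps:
(S(-4, -5) + 9)²*(-3) = (-4/(-5) + 9)²*(-3) = (-4*(-⅕) + 9)²*(-3) = (⅘ + 9)²*(-3) = (49/5)²*(-3) = (2401/25)*(-3) = -7203/25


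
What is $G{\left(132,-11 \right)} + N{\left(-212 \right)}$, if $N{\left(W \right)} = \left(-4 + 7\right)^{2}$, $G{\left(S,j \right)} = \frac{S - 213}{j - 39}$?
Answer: $\frac{531}{50} \approx 10.62$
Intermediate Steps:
$G{\left(S,j \right)} = \frac{-213 + S}{-39 + j}$
$N{\left(W \right)} = 9$ ($N{\left(W \right)} = 3^{2} = 9$)
$G{\left(132,-11 \right)} + N{\left(-212 \right)} = \frac{-213 + 132}{-39 - 11} + 9 = \frac{1}{-50} \left(-81\right) + 9 = \left(- \frac{1}{50}\right) \left(-81\right) + 9 = \frac{81}{50} + 9 = \frac{531}{50}$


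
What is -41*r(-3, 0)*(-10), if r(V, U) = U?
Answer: 0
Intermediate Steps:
-41*r(-3, 0)*(-10) = -41*0*(-10) = 0*(-10) = 0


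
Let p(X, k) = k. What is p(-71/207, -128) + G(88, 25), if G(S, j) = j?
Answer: -103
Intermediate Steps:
p(-71/207, -128) + G(88, 25) = -128 + 25 = -103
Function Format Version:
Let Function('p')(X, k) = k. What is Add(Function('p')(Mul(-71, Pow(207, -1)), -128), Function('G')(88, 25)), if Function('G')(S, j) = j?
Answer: -103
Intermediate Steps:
Add(Function('p')(Mul(-71, Pow(207, -1)), -128), Function('G')(88, 25)) = Add(-128, 25) = -103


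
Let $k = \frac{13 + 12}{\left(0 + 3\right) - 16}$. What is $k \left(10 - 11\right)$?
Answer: $\frac{25}{13} \approx 1.9231$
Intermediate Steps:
$k = - \frac{25}{13}$ ($k = \frac{25}{3 - 16} = \frac{25}{-13} = 25 \left(- \frac{1}{13}\right) = - \frac{25}{13} \approx -1.9231$)
$k \left(10 - 11\right) = - \frac{25 \left(10 - 11\right)}{13} = \left(- \frac{25}{13}\right) \left(-1\right) = \frac{25}{13}$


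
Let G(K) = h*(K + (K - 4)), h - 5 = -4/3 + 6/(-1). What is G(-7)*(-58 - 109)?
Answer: -7014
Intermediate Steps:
h = -7/3 (h = 5 + (-4/3 + 6/(-1)) = 5 + (-4*⅓ + 6*(-1)) = 5 + (-4/3 - 6) = 5 - 22/3 = -7/3 ≈ -2.3333)
G(K) = 28/3 - 14*K/3 (G(K) = -7*(K + (K - 4))/3 = -7*(K + (-4 + K))/3 = -7*(-4 + 2*K)/3 = 28/3 - 14*K/3)
G(-7)*(-58 - 109) = (28/3 - 14/3*(-7))*(-58 - 109) = (28/3 + 98/3)*(-167) = 42*(-167) = -7014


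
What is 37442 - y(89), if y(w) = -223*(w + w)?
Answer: 77136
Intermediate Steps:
y(w) = -446*w
37442 - y(89) = 37442 - (-446)*89 = 37442 - 1*(-39694) = 37442 + 39694 = 77136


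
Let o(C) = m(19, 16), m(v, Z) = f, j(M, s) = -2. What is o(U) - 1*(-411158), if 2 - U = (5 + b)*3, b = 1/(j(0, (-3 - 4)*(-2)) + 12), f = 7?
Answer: 411165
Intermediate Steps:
b = ⅒ (b = 1/(-2 + 12) = 1/10 = ⅒ ≈ 0.10000)
m(v, Z) = 7
U = -133/10 (U = 2 - (5 + ⅒)*3 = 2 - 51*3/10 = 2 - 1*153/10 = 2 - 153/10 = -133/10 ≈ -13.300)
o(C) = 7
o(U) - 1*(-411158) = 7 - 1*(-411158) = 7 + 411158 = 411165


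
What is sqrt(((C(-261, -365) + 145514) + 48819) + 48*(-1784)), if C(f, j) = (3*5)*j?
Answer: sqrt(103226) ≈ 321.29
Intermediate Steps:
C(f, j) = 15*j
sqrt(((C(-261, -365) + 145514) + 48819) + 48*(-1784)) = sqrt(((15*(-365) + 145514) + 48819) + 48*(-1784)) = sqrt(((-5475 + 145514) + 48819) - 85632) = sqrt((140039 + 48819) - 85632) = sqrt(188858 - 85632) = sqrt(103226)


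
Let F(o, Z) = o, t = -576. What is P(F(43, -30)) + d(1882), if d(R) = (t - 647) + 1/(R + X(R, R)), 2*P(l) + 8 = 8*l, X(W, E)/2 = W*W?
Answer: -7475445149/7085730 ≈ -1055.0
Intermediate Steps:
X(W, E) = 2*W**2 (X(W, E) = 2*(W*W) = 2*W**2)
P(l) = -4 + 4*l (P(l) = -4 + (8*l)/2 = -4 + 4*l)
d(R) = -1223 + 1/(R + 2*R**2) (d(R) = (-576 - 647) + 1/(R + 2*R**2) = -1223 + 1/(R + 2*R**2))
P(F(43, -30)) + d(1882) = (-4 + 4*43) + (1 - 2446*1882**2 - 1223*1882)/(1882*(1 + 2*1882)) = (-4 + 172) + (1 - 2446*3541924 - 2301686)/(1882*(1 + 3764)) = 168 + (1/1882)*(1 - 8663546104 - 2301686)/3765 = 168 + (1/1882)*(1/3765)*(-8665847789) = 168 - 8665847789/7085730 = -7475445149/7085730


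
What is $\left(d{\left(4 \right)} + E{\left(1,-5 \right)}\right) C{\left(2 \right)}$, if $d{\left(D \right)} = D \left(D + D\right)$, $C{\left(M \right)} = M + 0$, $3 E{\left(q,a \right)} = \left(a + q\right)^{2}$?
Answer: $\frac{224}{3} \approx 74.667$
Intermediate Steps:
$E{\left(q,a \right)} = \frac{\left(a + q\right)^{2}}{3}$
$C{\left(M \right)} = M$
$d{\left(D \right)} = 2 D^{2}$ ($d{\left(D \right)} = D 2 D = 2 D^{2}$)
$\left(d{\left(4 \right)} + E{\left(1,-5 \right)}\right) C{\left(2 \right)} = \left(2 \cdot 4^{2} + \frac{\left(-5 + 1\right)^{2}}{3}\right) 2 = \left(2 \cdot 16 + \frac{\left(-4\right)^{2}}{3}\right) 2 = \left(32 + \frac{1}{3} \cdot 16\right) 2 = \left(32 + \frac{16}{3}\right) 2 = \frac{112}{3} \cdot 2 = \frac{224}{3}$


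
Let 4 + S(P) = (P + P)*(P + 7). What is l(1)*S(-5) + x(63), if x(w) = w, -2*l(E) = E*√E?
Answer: 75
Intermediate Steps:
l(E) = -E^(3/2)/2 (l(E) = -E*√E/2 = -E^(3/2)/2)
S(P) = -4 + 2*P*(7 + P) (S(P) = -4 + (P + P)*(P + 7) = -4 + (2*P)*(7 + P) = -4 + 2*P*(7 + P))
l(1)*S(-5) + x(63) = (-1^(3/2)/2)*(-4 + 2*(-5)² + 14*(-5)) + 63 = (-½*1)*(-4 + 2*25 - 70) + 63 = -(-4 + 50 - 70)/2 + 63 = -½*(-24) + 63 = 12 + 63 = 75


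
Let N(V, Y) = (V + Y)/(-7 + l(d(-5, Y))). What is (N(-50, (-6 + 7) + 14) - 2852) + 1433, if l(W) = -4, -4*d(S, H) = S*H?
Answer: -15574/11 ≈ -1415.8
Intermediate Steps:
d(S, H) = -H*S/4 (d(S, H) = -S*H/4 = -H*S/4)
N(V, Y) = -V/11 - Y/11 (N(V, Y) = (V + Y)/(-7 - 4) = (V + Y)/(-11) = (V + Y)*(-1/11) = -V/11 - Y/11)
(N(-50, (-6 + 7) + 14) - 2852) + 1433 = ((-1/11*(-50) - ((-6 + 7) + 14)/11) - 2852) + 1433 = ((50/11 - (1 + 14)/11) - 2852) + 1433 = ((50/11 - 1/11*15) - 2852) + 1433 = ((50/11 - 15/11) - 2852) + 1433 = (35/11 - 2852) + 1433 = -31337/11 + 1433 = -15574/11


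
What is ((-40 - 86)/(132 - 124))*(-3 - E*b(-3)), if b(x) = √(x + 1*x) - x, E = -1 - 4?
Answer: -189 - 315*I*√6/4 ≈ -189.0 - 192.9*I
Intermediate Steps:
E = -5
b(x) = -x + √2*√x (b(x) = √(x + x) - x = √(2*x) - x = √2*√x - x = -x + √2*√x)
((-40 - 86)/(132 - 124))*(-3 - E*b(-3)) = ((-40 - 86)/(132 - 124))*(-3 - (-5)*(-1*(-3) + √2*√(-3))) = (-126/8)*(-3 - (-5)*(3 + √2*(I*√3))) = (-126*⅛)*(-3 - (-5)*(3 + I*√6)) = -63*(-3 - (-15 - 5*I*√6))/4 = -63*(-3 + (15 + 5*I*√6))/4 = -63*(12 + 5*I*√6)/4 = -189 - 315*I*√6/4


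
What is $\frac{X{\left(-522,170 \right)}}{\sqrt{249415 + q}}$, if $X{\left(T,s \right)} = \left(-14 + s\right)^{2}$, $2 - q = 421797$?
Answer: $- \frac{312 i \sqrt{255}}{85} \approx - 58.615 i$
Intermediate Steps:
$q = -421795$ ($q = 2 - 421797 = -421795$)
$\frac{X{\left(-522,170 \right)}}{\sqrt{249415 + q}} = \frac{\left(-14 + 170\right)^{2}}{\sqrt{249415 - 421795}} = \frac{156^{2}}{\sqrt{-172380}} = \frac{24336}{26 i \sqrt{255}} = 24336 \left(- \frac{i \sqrt{255}}{6630}\right) = - \frac{312 i \sqrt{255}}{85}$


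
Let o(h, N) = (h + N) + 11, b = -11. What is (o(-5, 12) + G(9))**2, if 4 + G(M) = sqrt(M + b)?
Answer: (14 + I*sqrt(2))**2 ≈ 194.0 + 39.598*I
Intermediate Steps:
o(h, N) = 11 + N + h (o(h, N) = (N + h) + 11 = 11 + N + h)
G(M) = -4 + sqrt(-11 + M) (G(M) = -4 + sqrt(M - 11) = -4 + sqrt(-11 + M))
(o(-5, 12) + G(9))**2 = ((11 + 12 - 5) + (-4 + sqrt(-11 + 9)))**2 = (18 + (-4 + sqrt(-2)))**2 = (18 + (-4 + I*sqrt(2)))**2 = (14 + I*sqrt(2))**2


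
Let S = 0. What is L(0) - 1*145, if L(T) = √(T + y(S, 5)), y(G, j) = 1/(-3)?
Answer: -145 + I*√3/3 ≈ -145.0 + 0.57735*I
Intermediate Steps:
y(G, j) = -⅓ (y(G, j) = 1*(-⅓) = -⅓)
L(T) = √(-⅓ + T) (L(T) = √(T - ⅓) = √(-⅓ + T))
L(0) - 1*145 = √(-3 + 9*0)/3 - 1*145 = √(-3 + 0)/3 - 145 = √(-3)/3 - 145 = (I*√3)/3 - 145 = I*√3/3 - 145 = -145 + I*√3/3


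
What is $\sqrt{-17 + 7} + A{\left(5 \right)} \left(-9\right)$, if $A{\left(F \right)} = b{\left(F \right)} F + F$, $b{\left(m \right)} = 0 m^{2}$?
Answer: $-45 + i \sqrt{10} \approx -45.0 + 3.1623 i$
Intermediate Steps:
$b{\left(m \right)} = 0$
$A{\left(F \right)} = F$ ($A{\left(F \right)} = 0 F + F = 0 + F = F$)
$\sqrt{-17 + 7} + A{\left(5 \right)} \left(-9\right) = \sqrt{-17 + 7} + 5 \left(-9\right) = \sqrt{-10} - 45 = i \sqrt{10} - 45 = -45 + i \sqrt{10}$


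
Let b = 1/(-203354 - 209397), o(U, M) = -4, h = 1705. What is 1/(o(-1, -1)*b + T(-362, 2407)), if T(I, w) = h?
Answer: 412751/703740459 ≈ 0.00058651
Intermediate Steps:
T(I, w) = 1705
b = -1/412751 (b = 1/(-412751) = -1/412751 ≈ -2.4228e-6)
1/(o(-1, -1)*b + T(-362, 2407)) = 1/(-4*(-1/412751) + 1705) = 1/(4/412751 + 1705) = 1/(703740459/412751) = 412751/703740459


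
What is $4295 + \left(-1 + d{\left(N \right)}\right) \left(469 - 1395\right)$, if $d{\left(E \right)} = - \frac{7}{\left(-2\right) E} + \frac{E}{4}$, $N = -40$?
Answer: $\frac{582481}{40} \approx 14562.0$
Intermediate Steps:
$d{\left(E \right)} = \frac{E}{4} + \frac{7}{2 E}$ ($d{\left(E \right)} = - 7 \left(- \frac{1}{2 E}\right) + E \frac{1}{4} = \frac{7}{2 E} + \frac{E}{4} = \frac{E}{4} + \frac{7}{2 E}$)
$4295 + \left(-1 + d{\left(N \right)}\right) \left(469 - 1395\right) = 4295 + \left(-1 + \frac{14 + \left(-40\right)^{2}}{4 \left(-40\right)}\right) \left(469 - 1395\right) = 4295 + \left(-1 + \frac{1}{4} \left(- \frac{1}{40}\right) \left(14 + 1600\right)\right) \left(-926\right) = 4295 + \left(-1 + \frac{1}{4} \left(- \frac{1}{40}\right) 1614\right) \left(-926\right) = 4295 + \left(-1 - \frac{807}{80}\right) \left(-926\right) = 4295 - - \frac{410681}{40} = 4295 + \frac{410681}{40} = \frac{582481}{40}$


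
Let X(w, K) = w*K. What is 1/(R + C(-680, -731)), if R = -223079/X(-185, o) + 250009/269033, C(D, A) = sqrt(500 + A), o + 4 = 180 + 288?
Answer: 2237335018575006640/154382966595446387929 - 634153700587782400*I*sqrt(231)/154382966595446387929 ≈ 0.014492 - 0.062431*I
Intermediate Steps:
o = 464 (o = -4 + (180 + 288) = -4 + 468 = 464)
X(w, K) = K*w
R = 2809530523/796337680 (R = -223079/(464*(-185)) + 250009/269033 = -223079/(-85840) + 250009*(1/269033) = -223079*(-1/85840) + 8621/9277 = 223079/85840 + 8621/9277 = 2809530523/796337680 ≈ 3.5281)
1/(R + C(-680, -731)) = 1/(2809530523/796337680 + sqrt(500 - 731)) = 1/(2809530523/796337680 + sqrt(-231)) = 1/(2809530523/796337680 + I*sqrt(231))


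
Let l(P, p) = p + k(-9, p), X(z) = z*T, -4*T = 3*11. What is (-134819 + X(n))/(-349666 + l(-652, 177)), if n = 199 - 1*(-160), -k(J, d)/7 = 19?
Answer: 32419/82264 ≈ 0.39408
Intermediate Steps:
T = -33/4 (T = -3*11/4 = -¼*33 = -33/4 ≈ -8.2500)
k(J, d) = -133 (k(J, d) = -7*19 = -133)
n = 359 (n = 199 + 160 = 359)
X(z) = -33*z/4 (X(z) = z*(-33/4) = -33*z/4)
l(P, p) = -133 + p (l(P, p) = p - 133 = -133 + p)
(-134819 + X(n))/(-349666 + l(-652, 177)) = (-134819 - 33/4*359)/(-349666 + (-133 + 177)) = (-134819 - 11847/4)/(-349666 + 44) = -551123/4/(-349622) = -551123/4*(-1/349622) = 32419/82264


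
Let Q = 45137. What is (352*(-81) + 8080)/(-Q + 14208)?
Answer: 20432/30929 ≈ 0.66061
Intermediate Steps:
(352*(-81) + 8080)/(-Q + 14208) = (352*(-81) + 8080)/(-1*45137 + 14208) = (-28512 + 8080)/(-45137 + 14208) = -20432/(-30929) = -20432*(-1/30929) = 20432/30929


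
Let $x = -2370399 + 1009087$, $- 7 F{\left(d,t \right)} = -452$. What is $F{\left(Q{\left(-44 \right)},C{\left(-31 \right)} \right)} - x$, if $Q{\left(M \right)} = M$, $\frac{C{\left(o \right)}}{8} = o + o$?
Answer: $\frac{9529636}{7} \approx 1.3614 \cdot 10^{6}$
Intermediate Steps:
$C{\left(o \right)} = 16 o$ ($C{\left(o \right)} = 8 \left(o + o\right) = 8 \cdot 2 o = 16 o$)
$F{\left(d,t \right)} = \frac{452}{7}$ ($F{\left(d,t \right)} = \left(- \frac{1}{7}\right) \left(-452\right) = \frac{452}{7}$)
$x = -1361312$
$F{\left(Q{\left(-44 \right)},C{\left(-31 \right)} \right)} - x = \frac{452}{7} - -1361312 = \frac{452}{7} + 1361312 = \frac{9529636}{7}$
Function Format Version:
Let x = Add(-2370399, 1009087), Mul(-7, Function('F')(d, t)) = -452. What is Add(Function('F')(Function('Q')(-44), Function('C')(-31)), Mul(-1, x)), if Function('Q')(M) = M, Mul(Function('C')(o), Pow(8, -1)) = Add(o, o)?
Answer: Rational(9529636, 7) ≈ 1.3614e+6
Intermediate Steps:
Function('C')(o) = Mul(16, o) (Function('C')(o) = Mul(8, Add(o, o)) = Mul(8, Mul(2, o)) = Mul(16, o))
Function('F')(d, t) = Rational(452, 7) (Function('F')(d, t) = Mul(Rational(-1, 7), -452) = Rational(452, 7))
x = -1361312
Add(Function('F')(Function('Q')(-44), Function('C')(-31)), Mul(-1, x)) = Add(Rational(452, 7), Mul(-1, -1361312)) = Add(Rational(452, 7), 1361312) = Rational(9529636, 7)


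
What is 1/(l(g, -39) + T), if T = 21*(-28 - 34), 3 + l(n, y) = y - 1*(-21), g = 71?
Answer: -1/1323 ≈ -0.00075586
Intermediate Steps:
l(n, y) = 18 + y (l(n, y) = -3 + (y - 1*(-21)) = -3 + (y + 21) = -3 + (21 + y) = 18 + y)
T = -1302 (T = 21*(-62) = -1302)
1/(l(g, -39) + T) = 1/((18 - 39) - 1302) = 1/(-21 - 1302) = 1/(-1323) = -1/1323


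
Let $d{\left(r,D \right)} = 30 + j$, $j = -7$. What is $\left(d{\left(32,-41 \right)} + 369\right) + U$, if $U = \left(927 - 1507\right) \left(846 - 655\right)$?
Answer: $-110388$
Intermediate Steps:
$d{\left(r,D \right)} = 23$ ($d{\left(r,D \right)} = 30 - 7 = 23$)
$U = -110780$ ($U = \left(-580\right) 191 = -110780$)
$\left(d{\left(32,-41 \right)} + 369\right) + U = \left(23 + 369\right) - 110780 = 392 - 110780 = -110388$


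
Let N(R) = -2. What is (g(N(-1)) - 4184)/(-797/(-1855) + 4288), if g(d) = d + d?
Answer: -2589580/2651679 ≈ -0.97658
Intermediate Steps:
g(d) = 2*d
(g(N(-1)) - 4184)/(-797/(-1855) + 4288) = (2*(-2) - 4184)/(-797/(-1855) + 4288) = (-4 - 4184)/(-797*(-1/1855) + 4288) = -4188/(797/1855 + 4288) = -4188/7955037/1855 = -4188*1855/7955037 = -2589580/2651679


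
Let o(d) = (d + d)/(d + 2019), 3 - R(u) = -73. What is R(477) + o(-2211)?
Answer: 3169/32 ≈ 99.031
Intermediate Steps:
R(u) = 76 (R(u) = 3 - 1*(-73) = 3 + 73 = 76)
o(d) = 2*d/(2019 + d) (o(d) = (2*d)/(2019 + d) = 2*d/(2019 + d))
R(477) + o(-2211) = 76 + 2*(-2211)/(2019 - 2211) = 76 + 2*(-2211)/(-192) = 76 + 2*(-2211)*(-1/192) = 76 + 737/32 = 3169/32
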